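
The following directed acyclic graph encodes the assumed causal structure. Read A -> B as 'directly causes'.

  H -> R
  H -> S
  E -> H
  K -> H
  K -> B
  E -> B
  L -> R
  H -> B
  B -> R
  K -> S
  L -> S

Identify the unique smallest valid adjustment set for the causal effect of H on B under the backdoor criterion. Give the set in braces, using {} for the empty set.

{E, K}

Variables eligible for adjustment (non-descendants of H, excluding H and B): {E, K, L}.
Backdoor paths from H to B:
  P1: H <- K -> S <- L -> R <- B
  P2: H <- K -> B
  P3: H <- E -> B
The empty set is not sufficient: P2 (H <- K -> B) has no collider blocking it and no conditioned non-collider, so it is open.
Try {E, K}:
  P1: blocked at fork node K ∈ conditioning set.
  P2: blocked at fork node K ∈ conditioning set.
  P3: blocked at fork node E ∈ conditioning set.
{E, K} contains no descendant of H and blocks every backdoor path.
Every element of {E, K} is needed (dropping E leaves P3 open; dropping K leaves P2 open), so no proper subset is valid.
Among all size-2 subsets of the eligible variables, only {E, K} blocks every backdoor path, so it is the unique smallest valid adjustment set.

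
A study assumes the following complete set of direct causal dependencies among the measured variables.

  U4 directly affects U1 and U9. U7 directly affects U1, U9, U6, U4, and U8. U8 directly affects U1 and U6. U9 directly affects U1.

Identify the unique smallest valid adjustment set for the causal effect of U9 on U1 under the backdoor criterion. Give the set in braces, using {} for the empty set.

{U4, U7}

Variables eligible for adjustment (non-descendants of U9, excluding U9 and U1): {U4, U6, U7, U8}.
Backdoor paths from U9 to U1:
  P1: U9 <- U7 -> U4 -> U1
  P2: U9 <- U7 -> U8 -> U1
  P3: U9 <- U7 -> U6 <- U8 -> U1
  P4: U9 <- U7 -> U1
  P5: U9 <- U4 <- U7 -> U8 -> U1
  P6: U9 <- U4 <- U7 -> U6 <- U8 -> U1
  P7: U9 <- U4 <- U7 -> U1
  P8: U9 <- U4 -> U1
The empty set is not sufficient: P1 (U9 <- U7 -> U4 -> U1) has no collider blocking it and no conditioned non-collider, so it is open.
Try {U4, U7}:
  P1: blocked at fork node U7 ∈ conditioning set.
  P2: blocked at fork node U7 ∈ conditioning set.
  P3: blocked at fork node U7 ∈ conditioning set.
  P4: blocked at fork node U7 ∈ conditioning set.
  P5: blocked at chain node U4 ∈ conditioning set.
  P6: blocked at chain node U4 ∈ conditioning set.
  P7: blocked at chain node U4 ∈ conditioning set.
  P8: blocked at fork node U4 ∈ conditioning set.
{U4, U7} contains no descendant of U9 and blocks every backdoor path.
Every element of {U4, U7} is needed (dropping U4 leaves P8 open; dropping U7 leaves P2 open), so no proper subset is valid.
Among all size-2 subsets of the eligible variables, only {U4, U7} blocks every backdoor path, so it is the unique smallest valid adjustment set.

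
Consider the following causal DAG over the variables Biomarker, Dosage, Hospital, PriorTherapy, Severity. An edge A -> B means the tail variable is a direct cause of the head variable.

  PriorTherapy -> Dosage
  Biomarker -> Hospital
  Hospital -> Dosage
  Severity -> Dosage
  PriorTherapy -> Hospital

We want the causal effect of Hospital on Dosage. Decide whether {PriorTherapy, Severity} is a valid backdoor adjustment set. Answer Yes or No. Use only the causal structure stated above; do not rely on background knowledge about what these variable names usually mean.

Yes

Backdoor paths from Hospital to Dosage (paths whose first edge points into Hospital):
  P1: Hospital <- PriorTherapy -> Dosage
Condition 1 (no descendant of Hospital in the set): holds — descendants of Hospital are {Dosage}; none are in {PriorTherapy, Severity}.
Condition 2 (every backdoor path blocked by {PriorTherapy, Severity}):
  P1: blocked at fork node PriorTherapy ∈ conditioning set.
{PriorTherapy, Severity} satisfies the backdoor criterion.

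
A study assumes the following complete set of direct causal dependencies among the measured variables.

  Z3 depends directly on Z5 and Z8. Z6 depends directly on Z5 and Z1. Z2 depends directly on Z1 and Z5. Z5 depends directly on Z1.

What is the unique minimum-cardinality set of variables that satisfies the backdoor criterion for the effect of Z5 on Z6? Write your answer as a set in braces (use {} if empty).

{Z1}

Variables eligible for adjustment (non-descendants of Z5, excluding Z5 and Z6): {Z1, Z8}.
Backdoor paths from Z5 to Z6:
  P1: Z5 <- Z1 -> Z6
The empty set is not sufficient: P1 (Z5 <- Z1 -> Z6) has no collider blocking it and no conditioned non-collider, so it is open.
Try {Z1}:
  P1: blocked at fork node Z1 ∈ conditioning set.
{Z1} contains no descendant of Z5 and blocks every backdoor path.
No other singleton works — e.g. {Z8} leaves P1 open — so {Z1} is the unique smallest valid adjustment set.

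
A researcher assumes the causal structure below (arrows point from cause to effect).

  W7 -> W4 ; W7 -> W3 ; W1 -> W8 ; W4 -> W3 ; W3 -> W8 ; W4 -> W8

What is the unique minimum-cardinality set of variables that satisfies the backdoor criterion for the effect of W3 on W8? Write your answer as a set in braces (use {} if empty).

Variables eligible for adjustment (non-descendants of W3, excluding W3 and W8): {W1, W4, W7}.
Backdoor paths from W3 to W8:
  P1: W3 <- W7 -> W4 -> W8
  P2: W3 <- W4 -> W8
The empty set is not sufficient: P1 (W3 <- W7 -> W4 -> W8) has no collider blocking it and no conditioned non-collider, so it is open.
Try {W4}:
  P1: blocked at chain node W4 ∈ conditioning set.
  P2: blocked at fork node W4 ∈ conditioning set.
{W4} contains no descendant of W3 and blocks every backdoor path.
No other singleton works — e.g. {W7} leaves P2 open — so {W4} is the unique smallest valid adjustment set.

{W4}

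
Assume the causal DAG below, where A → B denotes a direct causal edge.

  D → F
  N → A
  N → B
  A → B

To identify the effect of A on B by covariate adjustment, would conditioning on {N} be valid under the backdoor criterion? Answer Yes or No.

Backdoor paths from A to B (paths whose first edge points into A):
  P1: A <- N -> B
Condition 1 (no descendant of A in the set): holds — descendants of A are {B}; none are in {N}.
Condition 2 (every backdoor path blocked by {N}):
  P1: blocked at fork node N ∈ conditioning set.
{N} satisfies the backdoor criterion.

Yes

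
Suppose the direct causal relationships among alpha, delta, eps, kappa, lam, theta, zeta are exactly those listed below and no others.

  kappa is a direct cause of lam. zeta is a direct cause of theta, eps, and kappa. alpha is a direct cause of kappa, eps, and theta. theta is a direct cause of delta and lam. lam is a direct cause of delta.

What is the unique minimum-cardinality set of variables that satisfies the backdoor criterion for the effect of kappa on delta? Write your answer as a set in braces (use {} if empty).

Variables eligible for adjustment (non-descendants of kappa, excluding kappa and delta): {alpha, eps, theta, zeta}.
Backdoor paths from kappa to delta:
  P1: kappa <- zeta -> theta -> lam -> delta
  P2: kappa <- zeta -> theta -> delta
  P3: kappa <- zeta -> eps <- alpha -> theta -> lam -> delta
  P4: kappa <- zeta -> eps <- alpha -> theta -> delta
  P5: kappa <- alpha -> theta -> lam -> delta
  P6: kappa <- alpha -> theta -> delta
  P7: kappa <- alpha -> eps <- zeta -> theta -> lam -> delta
  P8: kappa <- alpha -> eps <- zeta -> theta -> delta
The empty set is not sufficient: P1 (kappa <- zeta -> theta -> lam -> delta) has no collider blocking it and no conditioned non-collider, so it is open.
Try {theta}:
  P1: blocked at chain node theta ∈ conditioning set.
  P2: blocked at chain node theta ∈ conditioning set.
  P3: blocked at collider eps (neither it nor any descendant is in the conditioning set).
  P4: blocked at collider eps (neither it nor any descendant is in the conditioning set).
  P5: blocked at chain node theta ∈ conditioning set.
  P6: blocked at chain node theta ∈ conditioning set.
  P7: blocked at collider eps (neither it nor any descendant is in the conditioning set).
  P8: blocked at collider eps (neither it nor any descendant is in the conditioning set).
{theta} contains no descendant of kappa and blocks every backdoor path.
No other singleton works — e.g. {zeta} leaves P5 open — so {theta} is the unique smallest valid adjustment set.

{theta}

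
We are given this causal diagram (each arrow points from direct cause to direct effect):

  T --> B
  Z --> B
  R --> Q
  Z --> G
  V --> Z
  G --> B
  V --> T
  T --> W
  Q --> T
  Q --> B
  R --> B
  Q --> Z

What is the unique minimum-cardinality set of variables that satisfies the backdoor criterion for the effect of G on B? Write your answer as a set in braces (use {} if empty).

Variables eligible for adjustment (non-descendants of G, excluding G and B): {Q, R, T, V, W, Z}.
Backdoor paths from G to B:
  P1: G <- Z <- Q <- R -> B
  P2: G <- Z <- Q -> T -> B
  P3: G <- Z <- Q -> B
  P4: G <- Z <- V -> T <- Q <- R -> B
  P5: G <- Z <- V -> T <- Q -> B
  P6: G <- Z <- V -> T -> B
  P7: G <- Z -> B
The empty set is not sufficient: P1 (G <- Z <- Q <- R -> B) has no collider blocking it and no conditioned non-collider, so it is open.
Try {Z}:
  P1: blocked at chain node Z ∈ conditioning set.
  P2: blocked at chain node Z ∈ conditioning set.
  P3: blocked at chain node Z ∈ conditioning set.
  P4: blocked at chain node Z ∈ conditioning set.
  P5: blocked at chain node Z ∈ conditioning set.
  P6: blocked at chain node Z ∈ conditioning set.
  P7: blocked at fork node Z ∈ conditioning set.
{Z} contains no descendant of G and blocks every backdoor path.
No other singleton works — e.g. {R} leaves P2 open — so {Z} is the unique smallest valid adjustment set.

{Z}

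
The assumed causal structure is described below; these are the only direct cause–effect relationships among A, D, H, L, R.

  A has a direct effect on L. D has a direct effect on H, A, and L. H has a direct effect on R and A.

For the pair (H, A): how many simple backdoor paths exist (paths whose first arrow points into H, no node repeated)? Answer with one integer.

A backdoor path from H to A is any simple undirected path whose first edge points into H (i.e. leaves H via a parent).
Parents of H: {D}.
Enumerating:
  P1: H <- D -> A
  P2: H <- D -> L <- A
That exhausts the simple backdoor paths. Count: 2.

2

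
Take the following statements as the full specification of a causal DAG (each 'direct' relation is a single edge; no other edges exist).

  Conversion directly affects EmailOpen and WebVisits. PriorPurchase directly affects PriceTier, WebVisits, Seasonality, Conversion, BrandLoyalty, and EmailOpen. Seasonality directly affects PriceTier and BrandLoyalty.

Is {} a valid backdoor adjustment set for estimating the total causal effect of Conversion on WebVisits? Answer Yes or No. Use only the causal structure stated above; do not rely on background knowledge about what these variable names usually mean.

Backdoor paths from Conversion to WebVisits (paths whose first edge points into Conversion):
  P1: Conversion <- PriorPurchase -> WebVisits
Condition 1 (no descendant of Conversion in the set): holds — descendants of Conversion are {EmailOpen, WebVisits}; none are in {}.
Condition 2 (every backdoor path blocked by {}):
  P1: open — no interior node is in the conditioning set.
{} does not satisfy the backdoor criterion.

No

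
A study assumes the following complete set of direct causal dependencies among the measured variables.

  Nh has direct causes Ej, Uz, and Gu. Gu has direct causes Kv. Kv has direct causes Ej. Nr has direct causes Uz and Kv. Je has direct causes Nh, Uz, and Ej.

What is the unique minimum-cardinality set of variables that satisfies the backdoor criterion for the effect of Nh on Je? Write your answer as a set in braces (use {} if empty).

Variables eligible for adjustment (non-descendants of Nh, excluding Nh and Je): {Ej, Gu, Kv, Nr, Uz}.
Backdoor paths from Nh to Je:
  P1: Nh <- Ej -> Kv -> Nr <- Uz -> Je
  P2: Nh <- Ej -> Je
  P3: Nh <- Uz -> Nr <- Kv <- Ej -> Je
  P4: Nh <- Uz -> Je
  P5: Nh <- Gu <- Kv <- Ej -> Je
  P6: Nh <- Gu <- Kv -> Nr <- Uz -> Je
The empty set is not sufficient: P2 (Nh <- Ej -> Je) has no collider blocking it and no conditioned non-collider, so it is open.
Try {Ej, Uz}:
  P1: blocked at fork node Ej ∈ conditioning set.
  P2: blocked at fork node Ej ∈ conditioning set.
  P3: blocked at fork node Uz ∈ conditioning set.
  P4: blocked at fork node Uz ∈ conditioning set.
  P5: blocked at fork node Ej ∈ conditioning set.
  P6: blocked at collider Nr (neither it nor any descendant is in the conditioning set).
{Ej, Uz} contains no descendant of Nh and blocks every backdoor path.
Every element of {Ej, Uz} is needed (dropping Ej leaves P2 open; dropping Uz leaves P4 open), so no proper subset is valid.
Among all size-2 subsets of the eligible variables, only {Ej, Uz} blocks every backdoor path, so it is the unique smallest valid adjustment set.

{Ej, Uz}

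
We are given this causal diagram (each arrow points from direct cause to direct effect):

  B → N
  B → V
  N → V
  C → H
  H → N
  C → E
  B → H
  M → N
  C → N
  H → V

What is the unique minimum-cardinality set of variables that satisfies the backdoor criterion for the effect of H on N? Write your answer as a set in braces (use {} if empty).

{B, C}

Variables eligible for adjustment (non-descendants of H, excluding H and N): {B, C, E, M}.
Backdoor paths from H to N:
  P1: H <- C -> N
  P2: H <- B -> N
  P3: H <- B -> V <- N
The empty set is not sufficient: P1 (H <- C -> N) has no collider blocking it and no conditioned non-collider, so it is open.
Try {B, C}:
  P1: blocked at fork node C ∈ conditioning set.
  P2: blocked at fork node B ∈ conditioning set.
  P3: blocked at fork node B ∈ conditioning set.
{B, C} contains no descendant of H and blocks every backdoor path.
Every element of {B, C} is needed (dropping B leaves P2 open; dropping C leaves P1 open), so no proper subset is valid.
Among all size-2 subsets of the eligible variables, only {B, C} blocks every backdoor path, so it is the unique smallest valid adjustment set.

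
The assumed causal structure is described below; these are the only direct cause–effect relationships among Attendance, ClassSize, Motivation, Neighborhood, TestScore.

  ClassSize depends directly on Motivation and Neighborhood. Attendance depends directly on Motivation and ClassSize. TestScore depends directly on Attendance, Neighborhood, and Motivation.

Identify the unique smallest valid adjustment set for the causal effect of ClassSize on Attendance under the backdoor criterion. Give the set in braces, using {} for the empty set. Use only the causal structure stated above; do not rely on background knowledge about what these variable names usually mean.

{Motivation}

Variables eligible for adjustment (non-descendants of ClassSize, excluding ClassSize and Attendance): {Motivation, Neighborhood}.
Backdoor paths from ClassSize to Attendance:
  P1: ClassSize <- Motivation -> Attendance
  P2: ClassSize <- Motivation -> TestScore <- Attendance
  P3: ClassSize <- Neighborhood -> TestScore <- Motivation -> Attendance
  P4: ClassSize <- Neighborhood -> TestScore <- Attendance
The empty set is not sufficient: P1 (ClassSize <- Motivation -> Attendance) has no collider blocking it and no conditioned non-collider, so it is open.
Try {Motivation}:
  P1: blocked at fork node Motivation ∈ conditioning set.
  P2: blocked at fork node Motivation ∈ conditioning set.
  P3: blocked at collider TestScore (neither it nor any descendant is in the conditioning set).
  P4: blocked at collider TestScore (neither it nor any descendant is in the conditioning set).
{Motivation} contains no descendant of ClassSize and blocks every backdoor path.
No other singleton works — e.g. {Neighborhood} leaves P1 open — so {Motivation} is the unique smallest valid adjustment set.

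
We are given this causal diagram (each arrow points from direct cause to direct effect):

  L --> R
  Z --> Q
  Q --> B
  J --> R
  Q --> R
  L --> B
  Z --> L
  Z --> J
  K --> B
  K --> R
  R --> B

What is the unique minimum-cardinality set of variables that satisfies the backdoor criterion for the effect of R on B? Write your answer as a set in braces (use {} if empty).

{K, L, Q}

Variables eligible for adjustment (non-descendants of R, excluding R and B): {J, K, L, Q, Z}.
Backdoor paths from R to B:
  P1: R <- J <- Z -> L -> B
  P2: R <- J <- Z -> Q -> B
  P3: R <- L <- Z -> Q -> B
  P4: R <- L -> B
  P5: R <- Q <- Z -> L -> B
  P6: R <- Q -> B
  P7: R <- K -> B
The empty set is not sufficient: P1 (R <- J <- Z -> L -> B) has no collider blocking it and no conditioned non-collider, so it is open.
Try {K, L, Q}:
  P1: blocked at chain node L ∈ conditioning set.
  P2: blocked at chain node Q ∈ conditioning set.
  P3: blocked at chain node L ∈ conditioning set.
  P4: blocked at fork node L ∈ conditioning set.
  P5: blocked at chain node Q ∈ conditioning set.
  P6: blocked at fork node Q ∈ conditioning set.
  P7: blocked at fork node K ∈ conditioning set.
{K, L, Q} contains no descendant of R and blocks every backdoor path.
Every element of {K, L, Q} is needed (dropping K leaves P7 open; dropping L leaves P1 open; dropping Q leaves P2 open), so no proper subset is valid.
Among all size-3 subsets of the eligible variables, only {K, L, Q} blocks every backdoor path, so it is the unique smallest valid adjustment set.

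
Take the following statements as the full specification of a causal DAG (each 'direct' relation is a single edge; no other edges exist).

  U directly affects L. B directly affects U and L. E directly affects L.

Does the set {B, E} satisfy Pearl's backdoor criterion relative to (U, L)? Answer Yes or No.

Yes

Backdoor paths from U to L (paths whose first edge points into U):
  P1: U <- B -> L
Condition 1 (no descendant of U in the set): holds — descendants of U are {L}; none are in {B, E}.
Condition 2 (every backdoor path blocked by {B, E}):
  P1: blocked at fork node B ∈ conditioning set.
{B, E} satisfies the backdoor criterion.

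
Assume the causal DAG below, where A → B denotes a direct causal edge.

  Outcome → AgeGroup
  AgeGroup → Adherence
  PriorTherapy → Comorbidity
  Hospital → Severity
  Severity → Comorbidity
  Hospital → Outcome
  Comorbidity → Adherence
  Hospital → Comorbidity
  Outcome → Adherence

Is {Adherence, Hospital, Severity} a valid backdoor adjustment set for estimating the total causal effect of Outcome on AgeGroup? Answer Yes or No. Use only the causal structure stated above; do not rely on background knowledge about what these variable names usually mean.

Backdoor paths from Outcome to AgeGroup (paths whose first edge points into Outcome):
  P1: Outcome <- Hospital -> Severity -> Comorbidity -> Adherence <- AgeGroup
  P2: Outcome <- Hospital -> Comorbidity -> Adherence <- AgeGroup
Condition 1 (no descendant of Outcome in the set): FAILS — Adherence is a descendant of Outcome.
Condition 2 (every backdoor path blocked by {Adherence, Hospital, Severity}):
  P1: blocked at fork node Hospital ∈ conditioning set.
  P2: blocked at fork node Hospital ∈ conditioning set.
{Adherence, Hospital, Severity} does not satisfy the backdoor criterion.

No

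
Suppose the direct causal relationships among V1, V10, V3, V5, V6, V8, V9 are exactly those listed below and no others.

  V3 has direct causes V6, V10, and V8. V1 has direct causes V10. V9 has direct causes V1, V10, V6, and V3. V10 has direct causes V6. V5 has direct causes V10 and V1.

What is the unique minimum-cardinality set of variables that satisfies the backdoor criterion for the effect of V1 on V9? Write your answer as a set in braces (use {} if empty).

{V10}

Variables eligible for adjustment (non-descendants of V1, excluding V1 and V9): {V10, V3, V6, V8}.
Backdoor paths from V1 to V9:
  P1: V1 <- V10 <- V6 -> V3 -> V9
  P2: V1 <- V10 <- V6 -> V9
  P3: V1 <- V10 -> V3 <- V6 -> V9
  P4: V1 <- V10 -> V3 -> V9
  P5: V1 <- V10 -> V9
The empty set is not sufficient: P1 (V1 <- V10 <- V6 -> V3 -> V9) has no collider blocking it and no conditioned non-collider, so it is open.
Try {V10}:
  P1: blocked at chain node V10 ∈ conditioning set.
  P2: blocked at chain node V10 ∈ conditioning set.
  P3: blocked at fork node V10 ∈ conditioning set.
  P4: blocked at fork node V10 ∈ conditioning set.
  P5: blocked at fork node V10 ∈ conditioning set.
{V10} contains no descendant of V1 and blocks every backdoor path.
No other singleton works — e.g. {V6} leaves P4 open — so {V10} is the unique smallest valid adjustment set.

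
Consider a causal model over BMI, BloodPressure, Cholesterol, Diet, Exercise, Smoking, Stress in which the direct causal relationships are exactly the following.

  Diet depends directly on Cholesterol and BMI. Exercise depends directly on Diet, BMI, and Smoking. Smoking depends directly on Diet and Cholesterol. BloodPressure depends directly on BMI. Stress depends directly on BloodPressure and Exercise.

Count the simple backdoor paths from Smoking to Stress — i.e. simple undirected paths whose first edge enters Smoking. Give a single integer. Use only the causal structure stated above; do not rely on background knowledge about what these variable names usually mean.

A backdoor path from Smoking to Stress is any simple undirected path whose first edge points into Smoking (i.e. leaves Smoking via a parent).
Parents of Smoking: {Cholesterol, Diet}.
Enumerating:
  P1: Smoking <- Cholesterol -> Diet <- BMI -> BloodPressure -> Stress
  P2: Smoking <- Cholesterol -> Diet <- BMI -> Exercise -> Stress
  P3: Smoking <- Cholesterol -> Diet -> Exercise <- BMI -> BloodPressure -> Stress
  P4: Smoking <- Cholesterol -> Diet -> Exercise -> Stress
  P5: Smoking <- Diet <- BMI -> BloodPressure -> Stress
  P6: Smoking <- Diet <- BMI -> Exercise -> Stress
  P7: Smoking <- Diet -> Exercise <- BMI -> BloodPressure -> Stress
  P8: Smoking <- Diet -> Exercise -> Stress
That exhausts the simple backdoor paths. Count: 8.

8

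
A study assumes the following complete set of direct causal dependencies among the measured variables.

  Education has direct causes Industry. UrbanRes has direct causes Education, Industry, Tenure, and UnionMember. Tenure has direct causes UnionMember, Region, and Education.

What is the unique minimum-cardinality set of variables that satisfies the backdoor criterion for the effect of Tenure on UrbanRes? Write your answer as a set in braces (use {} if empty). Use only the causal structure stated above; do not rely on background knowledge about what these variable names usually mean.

{Education, UnionMember}

Variables eligible for adjustment (non-descendants of Tenure, excluding Tenure and UrbanRes): {Education, Industry, Region, UnionMember}.
Backdoor paths from Tenure to UrbanRes:
  P1: Tenure <- UnionMember -> UrbanRes
  P2: Tenure <- Education <- Industry -> UrbanRes
  P3: Tenure <- Education -> UrbanRes
The empty set is not sufficient: P1 (Tenure <- UnionMember -> UrbanRes) has no collider blocking it and no conditioned non-collider, so it is open.
Try {Education, UnionMember}:
  P1: blocked at fork node UnionMember ∈ conditioning set.
  P2: blocked at chain node Education ∈ conditioning set.
  P3: blocked at fork node Education ∈ conditioning set.
{Education, UnionMember} contains no descendant of Tenure and blocks every backdoor path.
Every element of {Education, UnionMember} is needed (dropping Education leaves P2 open; dropping UnionMember leaves P1 open), so no proper subset is valid.
Among all size-2 subsets of the eligible variables, only {Education, UnionMember} blocks every backdoor path, so it is the unique smallest valid adjustment set.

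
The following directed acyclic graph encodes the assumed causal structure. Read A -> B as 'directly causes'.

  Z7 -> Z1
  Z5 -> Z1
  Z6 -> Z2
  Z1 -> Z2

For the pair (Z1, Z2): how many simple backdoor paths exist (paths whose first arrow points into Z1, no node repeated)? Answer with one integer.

A backdoor path from Z1 to Z2 is any simple undirected path whose first edge points into Z1 (i.e. leaves Z1 via a parent).
Parents of Z1: {Z5, Z7}.
No simple path from any parent of Z1 reaches Z2 without revisiting Z1, so there are no backdoor paths.

0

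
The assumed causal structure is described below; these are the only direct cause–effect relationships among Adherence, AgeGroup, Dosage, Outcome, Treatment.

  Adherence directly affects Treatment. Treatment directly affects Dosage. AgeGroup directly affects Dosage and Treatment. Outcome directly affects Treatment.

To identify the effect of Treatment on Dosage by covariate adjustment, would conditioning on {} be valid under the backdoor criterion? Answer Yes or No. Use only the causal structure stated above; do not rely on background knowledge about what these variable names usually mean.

Backdoor paths from Treatment to Dosage (paths whose first edge points into Treatment):
  P1: Treatment <- AgeGroup -> Dosage
Condition 1 (no descendant of Treatment in the set): holds — descendants of Treatment are {Dosage}; none are in {}.
Condition 2 (every backdoor path blocked by {}):
  P1: open — no interior node is in the conditioning set.
{} does not satisfy the backdoor criterion.

No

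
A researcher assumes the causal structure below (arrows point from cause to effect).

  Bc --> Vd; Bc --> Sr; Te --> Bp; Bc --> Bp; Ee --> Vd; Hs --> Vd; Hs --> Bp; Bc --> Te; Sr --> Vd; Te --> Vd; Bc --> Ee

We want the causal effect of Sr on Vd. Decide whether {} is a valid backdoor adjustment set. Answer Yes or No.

No

Backdoor paths from Sr to Vd (paths whose first edge points into Sr):
  P1: Sr <- Bc -> Ee -> Vd
  P2: Sr <- Bc -> Te -> Bp <- Hs -> Vd
  P3: Sr <- Bc -> Te -> Vd
  P4: Sr <- Bc -> Bp <- Te -> Vd
  P5: Sr <- Bc -> Bp <- Hs -> Vd
  P6: Sr <- Bc -> Vd
Condition 1 (no descendant of Sr in the set): holds — descendants of Sr are {Vd}; none are in {}.
Condition 2 (every backdoor path blocked by {}):
  P1: open — no interior node is in the conditioning set.
  P2: blocked at collider Bp (neither it nor any descendant is in the conditioning set).
  P3: open — no interior node is in the conditioning set.
  P4: blocked at collider Bp (neither it nor any descendant is in the conditioning set).
  P5: blocked at collider Bp (neither it nor any descendant is in the conditioning set).
  P6: open — no interior node is in the conditioning set.
{} does not satisfy the backdoor criterion.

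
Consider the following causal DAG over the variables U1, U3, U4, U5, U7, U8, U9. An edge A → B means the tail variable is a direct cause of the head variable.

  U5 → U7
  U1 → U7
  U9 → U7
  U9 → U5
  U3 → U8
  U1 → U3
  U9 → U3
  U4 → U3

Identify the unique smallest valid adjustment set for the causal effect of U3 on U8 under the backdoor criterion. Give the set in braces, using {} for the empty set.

Variables eligible for adjustment (non-descendants of U3, excluding U3 and U8): {U1, U4, U5, U7, U9}.
Backdoor paths from U3 to U8:
  (none)
With no backdoor paths the empty set already satisfies the criterion, and it is trivially minimal.

{}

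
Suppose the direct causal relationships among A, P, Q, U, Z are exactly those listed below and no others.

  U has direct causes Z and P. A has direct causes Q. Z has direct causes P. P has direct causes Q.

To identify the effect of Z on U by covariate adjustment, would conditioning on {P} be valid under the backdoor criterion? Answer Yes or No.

Backdoor paths from Z to U (paths whose first edge points into Z):
  P1: Z <- P -> U
Condition 1 (no descendant of Z in the set): holds — descendants of Z are {U}; none are in {P}.
Condition 2 (every backdoor path blocked by {P}):
  P1: blocked at fork node P ∈ conditioning set.
{P} satisfies the backdoor criterion.

Yes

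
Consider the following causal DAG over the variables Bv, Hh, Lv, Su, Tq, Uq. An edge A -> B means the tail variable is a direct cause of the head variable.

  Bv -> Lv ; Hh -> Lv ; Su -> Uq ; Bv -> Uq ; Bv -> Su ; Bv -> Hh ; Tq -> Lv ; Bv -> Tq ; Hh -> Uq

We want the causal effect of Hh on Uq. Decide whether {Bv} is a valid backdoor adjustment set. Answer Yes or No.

Backdoor paths from Hh to Uq (paths whose first edge points into Hh):
  P1: Hh <- Bv -> Su -> Uq
  P2: Hh <- Bv -> Uq
Condition 1 (no descendant of Hh in the set): holds — descendants of Hh are {Lv, Uq}; none are in {Bv}.
Condition 2 (every backdoor path blocked by {Bv}):
  P1: blocked at fork node Bv ∈ conditioning set.
  P2: blocked at fork node Bv ∈ conditioning set.
{Bv} satisfies the backdoor criterion.

Yes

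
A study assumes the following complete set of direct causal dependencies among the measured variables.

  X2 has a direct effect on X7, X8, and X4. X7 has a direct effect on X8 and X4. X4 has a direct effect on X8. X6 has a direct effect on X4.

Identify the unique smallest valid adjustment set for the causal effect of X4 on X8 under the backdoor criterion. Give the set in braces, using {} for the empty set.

Variables eligible for adjustment (non-descendants of X4, excluding X4 and X8): {X2, X6, X7}.
Backdoor paths from X4 to X8:
  P1: X4 <- X2 -> X7 -> X8
  P2: X4 <- X2 -> X8
  P3: X4 <- X7 <- X2 -> X8
  P4: X4 <- X7 -> X8
The empty set is not sufficient: P1 (X4 <- X2 -> X7 -> X8) has no collider blocking it and no conditioned non-collider, so it is open.
Try {X2, X7}:
  P1: blocked at fork node X2 ∈ conditioning set.
  P2: blocked at fork node X2 ∈ conditioning set.
  P3: blocked at chain node X7 ∈ conditioning set.
  P4: blocked at fork node X7 ∈ conditioning set.
{X2, X7} contains no descendant of X4 and blocks every backdoor path.
Every element of {X2, X7} is needed (dropping X2 leaves P2 open; dropping X7 leaves P4 open), so no proper subset is valid.
Among all size-2 subsets of the eligible variables, only {X2, X7} blocks every backdoor path, so it is the unique smallest valid adjustment set.

{X2, X7}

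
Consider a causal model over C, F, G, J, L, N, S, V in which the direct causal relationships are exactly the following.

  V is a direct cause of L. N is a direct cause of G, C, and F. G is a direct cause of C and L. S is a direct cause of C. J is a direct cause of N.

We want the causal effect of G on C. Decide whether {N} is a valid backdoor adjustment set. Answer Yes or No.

Backdoor paths from G to C (paths whose first edge points into G):
  P1: G <- N -> C
Condition 1 (no descendant of G in the set): holds — descendants of G are {C, L}; none are in {N}.
Condition 2 (every backdoor path blocked by {N}):
  P1: blocked at fork node N ∈ conditioning set.
{N} satisfies the backdoor criterion.

Yes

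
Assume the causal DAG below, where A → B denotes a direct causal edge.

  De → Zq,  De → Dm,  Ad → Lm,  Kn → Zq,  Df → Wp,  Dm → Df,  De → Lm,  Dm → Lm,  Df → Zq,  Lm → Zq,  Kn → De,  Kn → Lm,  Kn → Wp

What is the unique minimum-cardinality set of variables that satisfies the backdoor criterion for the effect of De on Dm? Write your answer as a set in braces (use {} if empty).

{}

Variables eligible for adjustment (non-descendants of De, excluding De and Dm): {Ad, Kn}.
Backdoor paths from De to Dm:
  P1: De <- Kn -> Lm <- Dm
  P2: De <- Kn -> Lm -> Zq <- Df <- Dm
  P3: De <- Kn -> Zq <- Df <- Dm
  P4: De <- Kn -> Zq <- Lm <- Dm
  P5: De <- Kn -> Wp <- Df <- Dm
  P6: De <- Kn -> Wp <- Df -> Zq <- Lm <- Dm
Each backdoor path contains an unconditioned collider, so every path is already blocked with the empty conditioning set:
  P1: blocked at collider Lm (neither it nor any descendant is in the conditioning set).
  P2: blocked at collider Zq (neither it nor any descendant is in the conditioning set).
  P3: blocked at collider Zq (neither it nor any descendant is in the conditioning set).
  P4: blocked at collider Zq (neither it nor any descendant is in the conditioning set).
  P5: blocked at collider Wp (neither it nor any descendant is in the conditioning set).
  P6: blocked at collider Wp (neither it nor any descendant is in the conditioning set).
The empty set is therefore the unique smallest valid set.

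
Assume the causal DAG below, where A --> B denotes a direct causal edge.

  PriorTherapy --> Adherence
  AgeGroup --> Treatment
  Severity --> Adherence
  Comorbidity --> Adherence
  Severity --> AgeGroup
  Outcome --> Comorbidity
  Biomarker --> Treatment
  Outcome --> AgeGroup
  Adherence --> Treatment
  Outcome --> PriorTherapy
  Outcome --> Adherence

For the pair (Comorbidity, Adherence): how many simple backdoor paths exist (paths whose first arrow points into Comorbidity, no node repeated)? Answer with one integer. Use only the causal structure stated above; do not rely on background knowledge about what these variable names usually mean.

4

A backdoor path from Comorbidity to Adherence is any simple undirected path whose first edge points into Comorbidity (i.e. leaves Comorbidity via a parent).
Parents of Comorbidity: {Outcome}.
Enumerating:
  P1: Comorbidity <- Outcome -> PriorTherapy -> Adherence
  P2: Comorbidity <- Outcome -> AgeGroup <- Severity -> Adherence
  P3: Comorbidity <- Outcome -> AgeGroup -> Treatment <- Adherence
  P4: Comorbidity <- Outcome -> Adherence
That exhausts the simple backdoor paths. Count: 4.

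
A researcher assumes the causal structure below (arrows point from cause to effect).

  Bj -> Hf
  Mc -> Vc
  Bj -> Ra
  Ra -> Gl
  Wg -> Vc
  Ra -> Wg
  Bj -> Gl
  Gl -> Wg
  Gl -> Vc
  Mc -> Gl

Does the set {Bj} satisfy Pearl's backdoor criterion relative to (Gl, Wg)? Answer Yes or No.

No

Backdoor paths from Gl to Wg (paths whose first edge points into Gl):
  P1: Gl <- Bj -> Ra -> Wg
  P2: Gl <- Ra -> Wg
  P3: Gl <- Mc -> Vc <- Wg
Condition 1 (no descendant of Gl in the set): holds — descendants of Gl are {Vc, Wg}; none are in {Bj}.
Condition 2 (every backdoor path blocked by {Bj}):
  P1: blocked at fork node Bj ∈ conditioning set.
  P2: open — no interior node is in the conditioning set.
  P3: blocked at collider Vc (neither it nor any descendant is in the conditioning set).
{Bj} does not satisfy the backdoor criterion.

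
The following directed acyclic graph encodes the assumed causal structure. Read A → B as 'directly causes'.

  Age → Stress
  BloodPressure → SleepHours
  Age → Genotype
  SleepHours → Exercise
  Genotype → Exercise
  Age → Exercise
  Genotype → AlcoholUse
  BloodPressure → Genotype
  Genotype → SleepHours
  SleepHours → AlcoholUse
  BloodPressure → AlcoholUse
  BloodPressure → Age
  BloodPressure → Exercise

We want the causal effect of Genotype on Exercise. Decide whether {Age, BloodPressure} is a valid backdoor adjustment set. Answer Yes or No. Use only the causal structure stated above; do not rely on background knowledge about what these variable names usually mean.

Backdoor paths from Genotype to Exercise (paths whose first edge points into Genotype):
  P1: Genotype <- BloodPressure -> Age -> Exercise
  P2: Genotype <- BloodPressure -> SleepHours -> Exercise
  P3: Genotype <- BloodPressure -> AlcoholUse <- SleepHours -> Exercise
  P4: Genotype <- BloodPressure -> Exercise
  P5: Genotype <- Age <- BloodPressure -> SleepHours -> Exercise
  P6: Genotype <- Age <- BloodPressure -> AlcoholUse <- SleepHours -> Exercise
  P7: Genotype <- Age <- BloodPressure -> Exercise
  P8: Genotype <- Age -> Exercise
Condition 1 (no descendant of Genotype in the set): holds — descendants of Genotype are {AlcoholUse, Exercise, SleepHours}; none are in {Age, BloodPressure}.
Condition 2 (every backdoor path blocked by {Age, BloodPressure}):
  P1: blocked at fork node BloodPressure ∈ conditioning set.
  P2: blocked at fork node BloodPressure ∈ conditioning set.
  P3: blocked at fork node BloodPressure ∈ conditioning set.
  P4: blocked at fork node BloodPressure ∈ conditioning set.
  P5: blocked at chain node Age ∈ conditioning set.
  P6: blocked at chain node Age ∈ conditioning set.
  P7: blocked at chain node Age ∈ conditioning set.
  P8: blocked at fork node Age ∈ conditioning set.
{Age, BloodPressure} satisfies the backdoor criterion.

Yes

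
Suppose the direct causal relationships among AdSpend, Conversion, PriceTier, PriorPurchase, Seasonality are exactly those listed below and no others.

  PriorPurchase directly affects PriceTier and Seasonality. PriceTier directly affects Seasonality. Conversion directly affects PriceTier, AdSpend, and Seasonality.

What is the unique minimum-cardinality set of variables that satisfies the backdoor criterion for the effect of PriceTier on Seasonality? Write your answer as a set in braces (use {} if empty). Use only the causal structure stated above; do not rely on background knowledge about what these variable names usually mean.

{Conversion, PriorPurchase}

Variables eligible for adjustment (non-descendants of PriceTier, excluding PriceTier and Seasonality): {AdSpend, Conversion, PriorPurchase}.
Backdoor paths from PriceTier to Seasonality:
  P1: PriceTier <- Conversion -> Seasonality
  P2: PriceTier <- PriorPurchase -> Seasonality
The empty set is not sufficient: P1 (PriceTier <- Conversion -> Seasonality) has no collider blocking it and no conditioned non-collider, so it is open.
Try {Conversion, PriorPurchase}:
  P1: blocked at fork node Conversion ∈ conditioning set.
  P2: blocked at fork node PriorPurchase ∈ conditioning set.
{Conversion, PriorPurchase} contains no descendant of PriceTier and blocks every backdoor path.
Every element of {Conversion, PriorPurchase} is needed (dropping Conversion leaves P1 open; dropping PriorPurchase leaves P2 open), so no proper subset is valid.
Among all size-2 subsets of the eligible variables, only {Conversion, PriorPurchase} blocks every backdoor path, so it is the unique smallest valid adjustment set.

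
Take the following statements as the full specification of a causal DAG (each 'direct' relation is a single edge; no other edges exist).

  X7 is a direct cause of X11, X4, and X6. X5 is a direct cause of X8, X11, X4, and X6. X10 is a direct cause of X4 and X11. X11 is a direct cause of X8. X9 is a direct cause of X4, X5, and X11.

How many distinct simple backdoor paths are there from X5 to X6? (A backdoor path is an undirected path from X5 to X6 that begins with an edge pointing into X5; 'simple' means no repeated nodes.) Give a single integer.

A backdoor path from X5 to X6 is any simple undirected path whose first edge points into X5 (i.e. leaves X5 via a parent).
Parents of X5: {X9}.
Enumerating:
  P1: X5 <- X9 -> X4 <- X10 -> X11 <- X7 -> X6
  P2: X5 <- X9 -> X4 <- X7 -> X6
  P3: X5 <- X9 -> X11 <- X10 -> X4 <- X7 -> X6
  P4: X5 <- X9 -> X11 <- X7 -> X6
That exhausts the simple backdoor paths. Count: 4.

4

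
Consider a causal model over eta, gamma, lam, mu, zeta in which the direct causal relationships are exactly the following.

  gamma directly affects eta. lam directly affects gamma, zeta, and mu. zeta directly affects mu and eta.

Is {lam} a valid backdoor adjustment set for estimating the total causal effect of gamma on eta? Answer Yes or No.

Backdoor paths from gamma to eta (paths whose first edge points into gamma):
  P1: gamma <- lam -> zeta -> eta
  P2: gamma <- lam -> mu <- zeta -> eta
Condition 1 (no descendant of gamma in the set): holds — descendants of gamma are {eta}; none are in {lam}.
Condition 2 (every backdoor path blocked by {lam}):
  P1: blocked at fork node lam ∈ conditioning set.
  P2: blocked at fork node lam ∈ conditioning set.
{lam} satisfies the backdoor criterion.

Yes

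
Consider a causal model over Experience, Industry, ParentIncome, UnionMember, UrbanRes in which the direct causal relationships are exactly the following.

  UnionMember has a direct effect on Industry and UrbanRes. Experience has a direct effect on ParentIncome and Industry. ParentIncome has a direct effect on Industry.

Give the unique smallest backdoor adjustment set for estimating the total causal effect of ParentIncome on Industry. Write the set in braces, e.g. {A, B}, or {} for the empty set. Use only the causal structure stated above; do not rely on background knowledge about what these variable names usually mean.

{Experience}

Variables eligible for adjustment (non-descendants of ParentIncome, excluding ParentIncome and Industry): {Experience, UnionMember, UrbanRes}.
Backdoor paths from ParentIncome to Industry:
  P1: ParentIncome <- Experience -> Industry
The empty set is not sufficient: P1 (ParentIncome <- Experience -> Industry) has no collider blocking it and no conditioned non-collider, so it is open.
Try {Experience}:
  P1: blocked at fork node Experience ∈ conditioning set.
{Experience} contains no descendant of ParentIncome and blocks every backdoor path.
No other singleton works — e.g. {UnionMember} leaves P1 open — so {Experience} is the unique smallest valid adjustment set.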